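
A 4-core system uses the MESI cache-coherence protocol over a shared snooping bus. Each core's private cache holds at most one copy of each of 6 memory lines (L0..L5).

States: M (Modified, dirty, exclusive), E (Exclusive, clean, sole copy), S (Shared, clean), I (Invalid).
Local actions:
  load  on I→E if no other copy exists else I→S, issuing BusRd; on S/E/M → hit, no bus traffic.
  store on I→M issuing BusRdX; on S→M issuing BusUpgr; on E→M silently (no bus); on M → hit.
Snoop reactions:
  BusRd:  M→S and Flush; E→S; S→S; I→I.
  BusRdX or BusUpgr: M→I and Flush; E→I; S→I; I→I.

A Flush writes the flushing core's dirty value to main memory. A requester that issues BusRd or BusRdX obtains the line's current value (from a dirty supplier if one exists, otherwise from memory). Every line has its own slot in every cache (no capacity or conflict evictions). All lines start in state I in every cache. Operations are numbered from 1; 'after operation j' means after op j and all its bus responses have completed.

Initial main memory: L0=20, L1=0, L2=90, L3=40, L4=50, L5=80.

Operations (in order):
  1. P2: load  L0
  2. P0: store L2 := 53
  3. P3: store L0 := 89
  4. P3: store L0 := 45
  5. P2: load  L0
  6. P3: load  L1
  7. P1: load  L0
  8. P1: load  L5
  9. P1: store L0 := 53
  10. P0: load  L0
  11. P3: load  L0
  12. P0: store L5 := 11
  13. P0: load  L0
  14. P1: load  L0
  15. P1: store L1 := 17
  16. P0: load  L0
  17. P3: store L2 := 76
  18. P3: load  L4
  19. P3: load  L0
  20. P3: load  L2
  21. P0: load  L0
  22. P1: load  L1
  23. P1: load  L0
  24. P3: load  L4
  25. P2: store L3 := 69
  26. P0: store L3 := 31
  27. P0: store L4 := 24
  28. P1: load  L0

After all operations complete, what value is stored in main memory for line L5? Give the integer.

step 1: P2: load  L0  ⟶  IIEI  (L0)  txn=BusRd  M[L0]=20
step 2: P0: store L2 := 53  ⟶  MIII  (L2)  txn=BusRdX  M[L2]=90
step 3: P3: store L0 := 89  ⟶  IIIM  (L0)  txn=BusRdX  M[L0]=20
step 4: P3: store L0 := 45  ⟶  IIIM  (L0)  txn=∅  M[L0]=20
step 5: P2: load  L0  ⟶  IISS  (L0)  txn=BusRd+Flush  M[L0]=45
step 6: P3: load  L1  ⟶  IIIE  (L1)  txn=BusRd  M[L1]=0
step 7: P1: load  L0  ⟶  ISSS  (L0)  txn=BusRd  M[L0]=45
step 8: P1: load  L5  ⟶  IEII  (L5)  txn=BusRd  M[L5]=80
step 9: P1: store L0 := 53  ⟶  IMII  (L0)  txn=BusUpgr  M[L0]=45
step 10: P0: load  L0  ⟶  SSII  (L0)  txn=BusRd+Flush  M[L0]=53
step 11: P3: load  L0  ⟶  SSIS  (L0)  txn=BusRd  M[L0]=53
step 12: P0: store L5 := 11  ⟶  MIII  (L5)  txn=BusRdX  M[L5]=80
step 13: P0: load  L0  ⟶  SSIS  (L0)  txn=∅  M[L0]=53
step 14: P1: load  L0  ⟶  SSIS  (L0)  txn=∅  M[L0]=53
step 15: P1: store L1 := 17  ⟶  IMII  (L1)  txn=BusRdX  M[L1]=0
step 16: P0: load  L0  ⟶  SSIS  (L0)  txn=∅  M[L0]=53
step 17: P3: store L2 := 76  ⟶  IIIM  (L2)  txn=BusRdX+Flush  M[L2]=53
step 18: P3: load  L4  ⟶  IIIE  (L4)  txn=BusRd  M[L4]=50
step 19: P3: load  L0  ⟶  SSIS  (L0)  txn=∅  M[L0]=53
step 20: P3: load  L2  ⟶  IIIM  (L2)  txn=∅  M[L2]=53
step 21: P0: load  L0  ⟶  SSIS  (L0)  txn=∅  M[L0]=53
step 22: P1: load  L1  ⟶  IMII  (L1)  txn=∅  M[L1]=0
step 23: P1: load  L0  ⟶  SSIS  (L0)  txn=∅  M[L0]=53
step 24: P3: load  L4  ⟶  IIIE  (L4)  txn=∅  M[L4]=50
step 25: P2: store L3 := 69  ⟶  IIMI  (L3)  txn=BusRdX  M[L3]=40
step 26: P0: store L3 := 31  ⟶  MIII  (L3)  txn=BusRdX+Flush  M[L3]=69
step 27: P0: store L4 := 24  ⟶  MIII  (L4)  txn=BusRdX  M[L4]=50
step 28: P1: load  L0  ⟶  SSIS  (L0)  txn=∅  M[L0]=53

memory[L5] = 80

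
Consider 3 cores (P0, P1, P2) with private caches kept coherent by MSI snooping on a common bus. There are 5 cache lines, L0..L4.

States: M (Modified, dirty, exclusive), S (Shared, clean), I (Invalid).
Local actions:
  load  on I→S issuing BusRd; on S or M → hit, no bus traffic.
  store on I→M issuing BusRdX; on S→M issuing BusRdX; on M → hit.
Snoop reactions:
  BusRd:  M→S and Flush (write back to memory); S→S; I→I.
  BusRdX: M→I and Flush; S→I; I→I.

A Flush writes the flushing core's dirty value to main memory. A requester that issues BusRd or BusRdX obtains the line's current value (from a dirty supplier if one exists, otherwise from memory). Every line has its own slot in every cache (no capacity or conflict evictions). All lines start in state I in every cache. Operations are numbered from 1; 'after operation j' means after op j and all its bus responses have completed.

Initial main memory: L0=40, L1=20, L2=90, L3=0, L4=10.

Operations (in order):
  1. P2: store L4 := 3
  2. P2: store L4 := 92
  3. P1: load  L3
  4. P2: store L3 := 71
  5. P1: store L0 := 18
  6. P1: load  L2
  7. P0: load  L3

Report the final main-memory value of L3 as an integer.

memory[L3] = 71

[1] P2: store L4 := 3 | P0:I, P1:I, P2:M(3) | bus: BusRdX
[2] P2: store L4 := 92 | P0:I, P1:I, P2:M(92) | bus: none
[3] P1: load  L3 | P0:I, P1:S(0), P2:I | bus: BusRd
[4] P2: store L3 := 71 | P0:I, P1:I, P2:M(71) | bus: BusRdX
[5] P1: store L0 := 18 | P0:I, P1:M(18), P2:I | bus: BusRdX
[6] P1: load  L2 | P0:I, P1:S(90), P2:I | bus: BusRd
[7] P0: load  L3 | P0:S(71), P1:I, P2:S(71) | bus: BusRd,Flush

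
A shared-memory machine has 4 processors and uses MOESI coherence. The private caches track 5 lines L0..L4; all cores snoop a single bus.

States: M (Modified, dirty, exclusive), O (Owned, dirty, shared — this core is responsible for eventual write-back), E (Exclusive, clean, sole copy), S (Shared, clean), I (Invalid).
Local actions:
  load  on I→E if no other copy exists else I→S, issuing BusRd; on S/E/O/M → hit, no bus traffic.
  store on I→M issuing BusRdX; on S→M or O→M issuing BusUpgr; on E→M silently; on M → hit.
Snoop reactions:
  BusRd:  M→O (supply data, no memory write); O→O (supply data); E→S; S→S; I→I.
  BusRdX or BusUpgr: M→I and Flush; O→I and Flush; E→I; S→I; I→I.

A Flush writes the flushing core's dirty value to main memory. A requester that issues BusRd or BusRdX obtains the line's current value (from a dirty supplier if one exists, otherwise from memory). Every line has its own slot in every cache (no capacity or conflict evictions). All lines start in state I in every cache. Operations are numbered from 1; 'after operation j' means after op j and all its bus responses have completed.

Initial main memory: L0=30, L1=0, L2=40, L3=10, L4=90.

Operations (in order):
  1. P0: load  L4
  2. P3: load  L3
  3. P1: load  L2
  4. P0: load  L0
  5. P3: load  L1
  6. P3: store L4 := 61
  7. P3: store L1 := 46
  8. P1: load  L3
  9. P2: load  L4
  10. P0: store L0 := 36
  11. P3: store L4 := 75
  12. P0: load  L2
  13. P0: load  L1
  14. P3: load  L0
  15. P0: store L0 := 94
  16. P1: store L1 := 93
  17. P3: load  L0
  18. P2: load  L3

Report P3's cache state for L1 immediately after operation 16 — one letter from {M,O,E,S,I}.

1. P0: load  L4  bus=[BusRd]  L4: P0=E P1=I P2=I P3=I  mem[L4]=90
2. P3: load  L3  bus=[BusRd]  L3: P0=I P1=I P2=I P3=E  mem[L3]=10
3. P1: load  L2  bus=[BusRd]  L2: P0=I P1=E P2=I P3=I  mem[L2]=40
4. P0: load  L0  bus=[BusRd]  L0: P0=E P1=I P2=I P3=I  mem[L0]=30
5. P3: load  L1  bus=[BusRd]  L1: P0=I P1=I P2=I P3=E  mem[L1]=0
6. P3: store L4 := 61  bus=[BusRdX]  L4: P0=I P1=I P2=I P3=M  mem[L4]=90
7. P3: store L1 := 46  bus=[-]  L1: P0=I P1=I P2=I P3=M  mem[L1]=0
8. P1: load  L3  bus=[BusRd]  L3: P0=I P1=S P2=I P3=S  mem[L3]=10
9. P2: load  L4  bus=[BusRd]  L4: P0=I P1=I P2=S P3=O  mem[L4]=90
10. P0: store L0 := 36  bus=[-]  L0: P0=M P1=I P2=I P3=I  mem[L0]=30
11. P3: store L4 := 75  bus=[BusUpgr]  L4: P0=I P1=I P2=I P3=M  mem[L4]=90
12. P0: load  L2  bus=[BusRd]  L2: P0=S P1=S P2=I P3=I  mem[L2]=40
13. P0: load  L1  bus=[BusRd]  L1: P0=S P1=I P2=I P3=O  mem[L1]=0
14. P3: load  L0  bus=[BusRd]  L0: P0=O P1=I P2=I P3=S  mem[L0]=30
15. P0: store L0 := 94  bus=[BusUpgr]  L0: P0=M P1=I P2=I P3=I  mem[L0]=30
16. P1: store L1 := 93  bus=[BusRdX,Flush]  L1: P0=I P1=M P2=I P3=I  mem[L1]=46
17. P3: load  L0  bus=[BusRd]  L0: P0=O P1=I P2=I P3=S  mem[L0]=30
18. P2: load  L3  bus=[BusRd]  L3: P0=I P1=S P2=S P3=S  mem[L3]=10

state = I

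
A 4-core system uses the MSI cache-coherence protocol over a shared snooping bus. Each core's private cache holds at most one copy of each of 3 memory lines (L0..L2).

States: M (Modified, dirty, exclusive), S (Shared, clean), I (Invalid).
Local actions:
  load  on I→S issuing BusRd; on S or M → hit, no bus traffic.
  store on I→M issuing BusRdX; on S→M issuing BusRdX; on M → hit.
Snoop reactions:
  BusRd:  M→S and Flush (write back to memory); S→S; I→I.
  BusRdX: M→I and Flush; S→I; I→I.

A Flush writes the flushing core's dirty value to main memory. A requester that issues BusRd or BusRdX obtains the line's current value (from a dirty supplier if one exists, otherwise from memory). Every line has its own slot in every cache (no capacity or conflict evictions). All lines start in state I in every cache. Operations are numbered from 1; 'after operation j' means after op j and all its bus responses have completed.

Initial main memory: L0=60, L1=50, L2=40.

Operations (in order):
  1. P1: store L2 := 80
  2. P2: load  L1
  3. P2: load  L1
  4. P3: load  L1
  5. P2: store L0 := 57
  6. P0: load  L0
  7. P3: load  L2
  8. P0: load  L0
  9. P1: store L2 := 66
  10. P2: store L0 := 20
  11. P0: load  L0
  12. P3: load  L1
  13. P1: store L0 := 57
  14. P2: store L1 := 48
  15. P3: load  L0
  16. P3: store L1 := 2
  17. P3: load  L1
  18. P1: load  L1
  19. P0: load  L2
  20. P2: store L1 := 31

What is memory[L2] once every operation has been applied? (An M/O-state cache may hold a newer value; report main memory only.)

  op1 P1: store L2 := 80 → I/M/I/I on L2; bus BusRdX; mem=40
  op2 P2: load  L1 → I/I/S/I on L1; bus BusRd; mem=50
  op3 P2: load  L1 → I/I/S/I on L1; bus (none); mem=50
  op4 P3: load  L1 → I/I/S/S on L1; bus BusRd; mem=50
  op5 P2: store L0 := 57 → I/I/M/I on L0; bus BusRdX; mem=60
  op6 P0: load  L0 → S/I/S/I on L0; bus BusRd Flush; mem=57
  op7 P3: load  L2 → I/S/I/S on L2; bus BusRd Flush; mem=80
  op8 P0: load  L0 → S/I/S/I on L0; bus (none); mem=57
  op9 P1: store L2 := 66 → I/M/I/I on L2; bus BusRdX; mem=80
  op10 P2: store L0 := 20 → I/I/M/I on L0; bus BusRdX; mem=57
  op11 P0: load  L0 → S/I/S/I on L0; bus BusRd Flush; mem=20
  op12 P3: load  L1 → I/I/S/S on L1; bus (none); mem=50
  op13 P1: store L0 := 57 → I/M/I/I on L0; bus BusRdX; mem=20
  op14 P2: store L1 := 48 → I/I/M/I on L1; bus BusRdX; mem=50
  op15 P3: load  L0 → I/S/I/S on L0; bus BusRd Flush; mem=57
  op16 P3: store L1 := 2 → I/I/I/M on L1; bus BusRdX Flush; mem=48
  op17 P3: load  L1 → I/I/I/M on L1; bus (none); mem=48
  op18 P1: load  L1 → I/S/I/S on L1; bus BusRd Flush; mem=2
  op19 P0: load  L2 → S/S/I/I on L2; bus BusRd Flush; mem=66
  op20 P2: store L1 := 31 → I/I/M/I on L1; bus BusRdX; mem=2

memory[L2] = 66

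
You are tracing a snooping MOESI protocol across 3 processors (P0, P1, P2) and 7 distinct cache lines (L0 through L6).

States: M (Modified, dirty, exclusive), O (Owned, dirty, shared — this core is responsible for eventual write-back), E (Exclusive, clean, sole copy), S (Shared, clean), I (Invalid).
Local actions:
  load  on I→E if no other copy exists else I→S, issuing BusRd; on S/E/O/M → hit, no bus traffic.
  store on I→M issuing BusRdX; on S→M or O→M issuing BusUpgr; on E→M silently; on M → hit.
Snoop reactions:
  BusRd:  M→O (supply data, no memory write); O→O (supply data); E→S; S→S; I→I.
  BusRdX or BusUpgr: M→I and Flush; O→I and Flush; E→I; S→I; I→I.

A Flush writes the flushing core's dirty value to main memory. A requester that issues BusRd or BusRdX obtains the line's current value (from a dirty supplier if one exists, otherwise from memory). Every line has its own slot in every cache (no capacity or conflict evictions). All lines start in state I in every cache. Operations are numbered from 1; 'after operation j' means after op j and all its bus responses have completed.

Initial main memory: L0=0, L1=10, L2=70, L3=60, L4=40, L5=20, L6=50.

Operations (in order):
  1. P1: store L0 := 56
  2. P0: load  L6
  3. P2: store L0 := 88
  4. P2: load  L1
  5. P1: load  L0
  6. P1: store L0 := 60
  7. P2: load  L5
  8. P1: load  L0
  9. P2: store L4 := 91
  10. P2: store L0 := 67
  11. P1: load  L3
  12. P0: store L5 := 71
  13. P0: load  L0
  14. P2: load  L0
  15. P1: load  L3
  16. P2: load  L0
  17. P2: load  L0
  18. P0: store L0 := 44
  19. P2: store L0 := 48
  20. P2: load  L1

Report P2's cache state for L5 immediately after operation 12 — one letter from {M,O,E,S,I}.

  op1 P1: store L0 := 56 → I/M/I on L0; bus BusRdX; mem=0
  op2 P0: load  L6 → E/I/I on L6; bus BusRd; mem=50
  op3 P2: store L0 := 88 → I/I/M on L0; bus BusRdX Flush; mem=56
  op4 P2: load  L1 → I/I/E on L1; bus BusRd; mem=10
  op5 P1: load  L0 → I/S/O on L0; bus BusRd; mem=56
  op6 P1: store L0 := 60 → I/M/I on L0; bus BusUpgr Flush; mem=88
  op7 P2: load  L5 → I/I/E on L5; bus BusRd; mem=20
  op8 P1: load  L0 → I/M/I on L0; bus (none); mem=88
  op9 P2: store L4 := 91 → I/I/M on L4; bus BusRdX; mem=40
  op10 P2: store L0 := 67 → I/I/M on L0; bus BusRdX Flush; mem=60
  op11 P1: load  L3 → I/E/I on L3; bus BusRd; mem=60
  op12 P0: store L5 := 71 → M/I/I on L5; bus BusRdX; mem=20
  op13 P0: load  L0 → S/I/O on L0; bus BusRd; mem=60
  op14 P2: load  L0 → S/I/O on L0; bus (none); mem=60
  op15 P1: load  L3 → I/E/I on L3; bus (none); mem=60
  op16 P2: load  L0 → S/I/O on L0; bus (none); mem=60
  op17 P2: load  L0 → S/I/O on L0; bus (none); mem=60
  op18 P0: store L0 := 44 → M/I/I on L0; bus BusUpgr Flush; mem=67
  op19 P2: store L0 := 48 → I/I/M on L0; bus BusRdX Flush; mem=44
  op20 P2: load  L1 → I/I/E on L1; bus (none); mem=10

state = I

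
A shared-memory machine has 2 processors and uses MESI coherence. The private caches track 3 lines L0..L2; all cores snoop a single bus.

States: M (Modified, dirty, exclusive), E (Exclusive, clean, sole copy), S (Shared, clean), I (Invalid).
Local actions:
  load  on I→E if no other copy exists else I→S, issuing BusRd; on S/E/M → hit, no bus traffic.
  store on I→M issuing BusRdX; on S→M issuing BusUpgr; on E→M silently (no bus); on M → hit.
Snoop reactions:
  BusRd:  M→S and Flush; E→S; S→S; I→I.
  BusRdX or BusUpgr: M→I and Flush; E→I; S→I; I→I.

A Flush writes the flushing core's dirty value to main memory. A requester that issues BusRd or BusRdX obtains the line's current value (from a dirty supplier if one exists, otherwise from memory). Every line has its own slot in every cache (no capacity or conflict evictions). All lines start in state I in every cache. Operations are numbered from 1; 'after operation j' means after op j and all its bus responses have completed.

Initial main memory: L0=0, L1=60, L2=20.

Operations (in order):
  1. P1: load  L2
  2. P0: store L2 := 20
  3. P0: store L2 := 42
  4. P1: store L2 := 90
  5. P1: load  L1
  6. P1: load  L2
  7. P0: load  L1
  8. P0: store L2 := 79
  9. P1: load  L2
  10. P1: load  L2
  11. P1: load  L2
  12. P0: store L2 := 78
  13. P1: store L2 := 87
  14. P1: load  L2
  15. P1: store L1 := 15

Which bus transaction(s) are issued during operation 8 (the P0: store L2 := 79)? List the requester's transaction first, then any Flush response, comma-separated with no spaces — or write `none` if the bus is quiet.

  op1 P1: load  L2 → I/E on L2; bus BusRd; mem=20
  op2 P0: store L2 := 20 → M/I on L2; bus BusRdX; mem=20
  op3 P0: store L2 := 42 → M/I on L2; bus (none); mem=20
  op4 P1: store L2 := 90 → I/M on L2; bus BusRdX Flush; mem=42
  op5 P1: load  L1 → I/E on L1; bus BusRd; mem=60
  op6 P1: load  L2 → I/M on L2; bus (none); mem=42
  op7 P0: load  L1 → S/S on L1; bus BusRd; mem=60
  op8 P0: store L2 := 79 → M/I on L2; bus BusRdX Flush; mem=90
  op9 P1: load  L2 → S/S on L2; bus BusRd Flush; mem=79
  op10 P1: load  L2 → S/S on L2; bus (none); mem=79
  op11 P1: load  L2 → S/S on L2; bus (none); mem=79
  op12 P0: store L2 := 78 → M/I on L2; bus BusUpgr; mem=79
  op13 P1: store L2 := 87 → I/M on L2; bus BusRdX Flush; mem=78
  op14 P1: load  L2 → I/M on L2; bus (none); mem=78
  op15 P1: store L1 := 15 → I/M on L1; bus BusUpgr; mem=60

bus = BusRdX,Flush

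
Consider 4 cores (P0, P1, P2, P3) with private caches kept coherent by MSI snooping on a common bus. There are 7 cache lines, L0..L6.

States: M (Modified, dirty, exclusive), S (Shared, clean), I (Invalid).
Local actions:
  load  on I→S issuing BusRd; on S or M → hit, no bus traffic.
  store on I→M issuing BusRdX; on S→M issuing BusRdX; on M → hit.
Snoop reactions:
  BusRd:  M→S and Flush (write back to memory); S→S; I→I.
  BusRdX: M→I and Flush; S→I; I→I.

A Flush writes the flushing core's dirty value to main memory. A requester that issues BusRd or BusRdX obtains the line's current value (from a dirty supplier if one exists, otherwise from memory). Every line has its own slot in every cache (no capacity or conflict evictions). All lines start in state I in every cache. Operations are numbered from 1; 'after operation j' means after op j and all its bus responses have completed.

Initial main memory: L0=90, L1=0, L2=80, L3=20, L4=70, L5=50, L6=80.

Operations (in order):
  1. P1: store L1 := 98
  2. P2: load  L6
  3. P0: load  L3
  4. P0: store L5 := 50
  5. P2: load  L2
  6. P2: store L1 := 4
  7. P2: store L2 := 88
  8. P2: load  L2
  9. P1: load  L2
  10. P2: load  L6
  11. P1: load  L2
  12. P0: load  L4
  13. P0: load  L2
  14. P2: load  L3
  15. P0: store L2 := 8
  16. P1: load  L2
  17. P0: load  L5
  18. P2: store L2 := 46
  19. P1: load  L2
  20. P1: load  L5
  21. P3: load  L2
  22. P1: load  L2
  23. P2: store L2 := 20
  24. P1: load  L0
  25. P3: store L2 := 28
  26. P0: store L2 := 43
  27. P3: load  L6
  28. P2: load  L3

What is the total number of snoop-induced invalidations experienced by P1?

invalidations = 4

  op1 P1: store L1 := 98 → I/M/I/I on L1; bus BusRdX; mem=0
  op2 P2: load  L6 → I/I/S/I on L6; bus BusRd; mem=80
  op3 P0: load  L3 → S/I/I/I on L3; bus BusRd; mem=20
  op4 P0: store L5 := 50 → M/I/I/I on L5; bus BusRdX; mem=50
  op5 P2: load  L2 → I/I/S/I on L2; bus BusRd; mem=80
  op6 P2: store L1 := 4 → I/I/M/I on L1; bus BusRdX Flush; mem=98
  op7 P2: store L2 := 88 → I/I/M/I on L2; bus BusRdX; mem=80
  op8 P2: load  L2 → I/I/M/I on L2; bus (none); mem=80
  op9 P1: load  L2 → I/S/S/I on L2; bus BusRd Flush; mem=88
  op10 P2: load  L6 → I/I/S/I on L6; bus (none); mem=80
  op11 P1: load  L2 → I/S/S/I on L2; bus (none); mem=88
  op12 P0: load  L4 → S/I/I/I on L4; bus BusRd; mem=70
  op13 P0: load  L2 → S/S/S/I on L2; bus BusRd; mem=88
  op14 P2: load  L3 → S/I/S/I on L3; bus BusRd; mem=20
  op15 P0: store L2 := 8 → M/I/I/I on L2; bus BusRdX; mem=88
  op16 P1: load  L2 → S/S/I/I on L2; bus BusRd Flush; mem=8
  op17 P0: load  L5 → M/I/I/I on L5; bus (none); mem=50
  op18 P2: store L2 := 46 → I/I/M/I on L2; bus BusRdX; mem=8
  op19 P1: load  L2 → I/S/S/I on L2; bus BusRd Flush; mem=46
  op20 P1: load  L5 → S/S/I/I on L5; bus BusRd Flush; mem=50
  op21 P3: load  L2 → I/S/S/S on L2; bus BusRd; mem=46
  op22 P1: load  L2 → I/S/S/S on L2; bus (none); mem=46
  op23 P2: store L2 := 20 → I/I/M/I on L2; bus BusRdX; mem=46
  op24 P1: load  L0 → I/S/I/I on L0; bus BusRd; mem=90
  op25 P3: store L2 := 28 → I/I/I/M on L2; bus BusRdX Flush; mem=20
  op26 P0: store L2 := 43 → M/I/I/I on L2; bus BusRdX Flush; mem=28
  op27 P3: load  L6 → I/I/S/S on L6; bus BusRd; mem=80
  op28 P2: load  L3 → S/I/S/I on L3; bus (none); mem=20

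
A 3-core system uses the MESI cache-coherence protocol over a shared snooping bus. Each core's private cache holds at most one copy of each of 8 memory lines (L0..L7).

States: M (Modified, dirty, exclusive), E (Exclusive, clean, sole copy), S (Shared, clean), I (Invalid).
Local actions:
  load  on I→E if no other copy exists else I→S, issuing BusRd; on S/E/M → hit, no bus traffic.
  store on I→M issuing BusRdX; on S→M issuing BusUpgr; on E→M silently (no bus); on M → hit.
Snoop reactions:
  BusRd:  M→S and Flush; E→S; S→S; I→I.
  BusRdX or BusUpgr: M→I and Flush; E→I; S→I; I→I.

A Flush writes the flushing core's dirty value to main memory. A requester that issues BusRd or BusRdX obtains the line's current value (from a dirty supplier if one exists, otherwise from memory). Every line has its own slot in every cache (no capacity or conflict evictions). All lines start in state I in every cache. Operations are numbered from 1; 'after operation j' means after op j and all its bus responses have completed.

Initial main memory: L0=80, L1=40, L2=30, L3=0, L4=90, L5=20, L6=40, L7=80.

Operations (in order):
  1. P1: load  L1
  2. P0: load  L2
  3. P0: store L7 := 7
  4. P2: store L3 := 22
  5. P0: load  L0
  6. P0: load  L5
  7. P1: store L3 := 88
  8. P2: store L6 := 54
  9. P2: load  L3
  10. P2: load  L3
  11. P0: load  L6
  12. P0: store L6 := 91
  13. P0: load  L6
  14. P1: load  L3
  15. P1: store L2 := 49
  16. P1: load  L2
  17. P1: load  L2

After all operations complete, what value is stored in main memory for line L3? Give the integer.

memory[L3] = 88

1. P1: load  L1  bus=[BusRd]  L1: P0=I P1=E P2=I  mem[L1]=40
2. P0: load  L2  bus=[BusRd]  L2: P0=E P1=I P2=I  mem[L2]=30
3. P0: store L7 := 7  bus=[BusRdX]  L7: P0=M P1=I P2=I  mem[L7]=80
4. P2: store L3 := 22  bus=[BusRdX]  L3: P0=I P1=I P2=M  mem[L3]=0
5. P0: load  L0  bus=[BusRd]  L0: P0=E P1=I P2=I  mem[L0]=80
6. P0: load  L5  bus=[BusRd]  L5: P0=E P1=I P2=I  mem[L5]=20
7. P1: store L3 := 88  bus=[BusRdX,Flush]  L3: P0=I P1=M P2=I  mem[L3]=22
8. P2: store L6 := 54  bus=[BusRdX]  L6: P0=I P1=I P2=M  mem[L6]=40
9. P2: load  L3  bus=[BusRd,Flush]  L3: P0=I P1=S P2=S  mem[L3]=88
10. P2: load  L3  bus=[-]  L3: P0=I P1=S P2=S  mem[L3]=88
11. P0: load  L6  bus=[BusRd,Flush]  L6: P0=S P1=I P2=S  mem[L6]=54
12. P0: store L6 := 91  bus=[BusUpgr]  L6: P0=M P1=I P2=I  mem[L6]=54
13. P0: load  L6  bus=[-]  L6: P0=M P1=I P2=I  mem[L6]=54
14. P1: load  L3  bus=[-]  L3: P0=I P1=S P2=S  mem[L3]=88
15. P1: store L2 := 49  bus=[BusRdX]  L2: P0=I P1=M P2=I  mem[L2]=30
16. P1: load  L2  bus=[-]  L2: P0=I P1=M P2=I  mem[L2]=30
17. P1: load  L2  bus=[-]  L2: P0=I P1=M P2=I  mem[L2]=30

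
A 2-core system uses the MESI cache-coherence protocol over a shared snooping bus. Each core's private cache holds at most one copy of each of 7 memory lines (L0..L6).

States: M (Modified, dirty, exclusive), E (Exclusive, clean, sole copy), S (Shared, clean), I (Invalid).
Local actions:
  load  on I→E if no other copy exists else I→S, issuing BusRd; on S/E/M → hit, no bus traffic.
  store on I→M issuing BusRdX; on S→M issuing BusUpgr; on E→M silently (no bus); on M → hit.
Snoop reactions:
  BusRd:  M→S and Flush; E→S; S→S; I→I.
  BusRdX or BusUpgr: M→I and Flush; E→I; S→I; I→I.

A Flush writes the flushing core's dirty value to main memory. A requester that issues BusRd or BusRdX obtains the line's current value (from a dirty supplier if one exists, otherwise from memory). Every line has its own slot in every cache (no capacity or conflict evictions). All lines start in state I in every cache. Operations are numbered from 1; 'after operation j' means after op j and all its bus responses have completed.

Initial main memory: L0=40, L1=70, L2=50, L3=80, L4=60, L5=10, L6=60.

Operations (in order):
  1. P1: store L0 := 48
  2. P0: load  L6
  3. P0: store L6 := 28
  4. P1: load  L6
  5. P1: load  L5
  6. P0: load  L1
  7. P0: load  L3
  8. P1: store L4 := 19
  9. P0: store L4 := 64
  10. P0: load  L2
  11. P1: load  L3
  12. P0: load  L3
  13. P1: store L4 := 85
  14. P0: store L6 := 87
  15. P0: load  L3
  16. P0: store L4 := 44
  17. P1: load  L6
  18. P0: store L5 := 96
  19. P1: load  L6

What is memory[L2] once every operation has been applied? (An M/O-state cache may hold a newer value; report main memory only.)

memory[L2] = 50

1. P1: store L0 := 48  bus=[BusRdX]  L0: P0=I P1=M  mem[L0]=40
2. P0: load  L6  bus=[BusRd]  L6: P0=E P1=I  mem[L6]=60
3. P0: store L6 := 28  bus=[-]  L6: P0=M P1=I  mem[L6]=60
4. P1: load  L6  bus=[BusRd,Flush]  L6: P0=S P1=S  mem[L6]=28
5. P1: load  L5  bus=[BusRd]  L5: P0=I P1=E  mem[L5]=10
6. P0: load  L1  bus=[BusRd]  L1: P0=E P1=I  mem[L1]=70
7. P0: load  L3  bus=[BusRd]  L3: P0=E P1=I  mem[L3]=80
8. P1: store L4 := 19  bus=[BusRdX]  L4: P0=I P1=M  mem[L4]=60
9. P0: store L4 := 64  bus=[BusRdX,Flush]  L4: P0=M P1=I  mem[L4]=19
10. P0: load  L2  bus=[BusRd]  L2: P0=E P1=I  mem[L2]=50
11. P1: load  L3  bus=[BusRd]  L3: P0=S P1=S  mem[L3]=80
12. P0: load  L3  bus=[-]  L3: P0=S P1=S  mem[L3]=80
13. P1: store L4 := 85  bus=[BusRdX,Flush]  L4: P0=I P1=M  mem[L4]=64
14. P0: store L6 := 87  bus=[BusUpgr]  L6: P0=M P1=I  mem[L6]=28
15. P0: load  L3  bus=[-]  L3: P0=S P1=S  mem[L3]=80
16. P0: store L4 := 44  bus=[BusRdX,Flush]  L4: P0=M P1=I  mem[L4]=85
17. P1: load  L6  bus=[BusRd,Flush]  L6: P0=S P1=S  mem[L6]=87
18. P0: store L5 := 96  bus=[BusRdX]  L5: P0=M P1=I  mem[L5]=10
19. P1: load  L6  bus=[-]  L6: P0=S P1=S  mem[L6]=87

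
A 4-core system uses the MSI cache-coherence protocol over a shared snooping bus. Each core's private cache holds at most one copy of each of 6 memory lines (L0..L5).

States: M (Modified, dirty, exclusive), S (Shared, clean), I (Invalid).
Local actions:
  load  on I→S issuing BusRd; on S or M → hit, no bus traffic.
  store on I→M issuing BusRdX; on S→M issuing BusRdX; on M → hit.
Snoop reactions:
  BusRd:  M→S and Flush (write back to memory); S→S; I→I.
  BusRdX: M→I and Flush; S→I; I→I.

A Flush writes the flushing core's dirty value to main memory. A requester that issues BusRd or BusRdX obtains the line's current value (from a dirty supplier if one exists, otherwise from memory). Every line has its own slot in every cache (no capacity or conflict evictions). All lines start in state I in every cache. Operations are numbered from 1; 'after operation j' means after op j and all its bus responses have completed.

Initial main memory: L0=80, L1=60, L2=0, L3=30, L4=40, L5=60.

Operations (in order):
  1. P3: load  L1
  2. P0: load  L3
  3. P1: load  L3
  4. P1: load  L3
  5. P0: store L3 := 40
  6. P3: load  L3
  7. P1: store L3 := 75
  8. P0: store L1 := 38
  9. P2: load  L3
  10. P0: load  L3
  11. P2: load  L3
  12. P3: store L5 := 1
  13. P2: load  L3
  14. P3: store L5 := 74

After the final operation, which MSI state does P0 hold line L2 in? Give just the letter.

state = I

1. P3: load  L1  bus=[BusRd]  L1: P0=I P1=I P2=I P3=S  mem[L1]=60
2. P0: load  L3  bus=[BusRd]  L3: P0=S P1=I P2=I P3=I  mem[L3]=30
3. P1: load  L3  bus=[BusRd]  L3: P0=S P1=S P2=I P3=I  mem[L3]=30
4. P1: load  L3  bus=[-]  L3: P0=S P1=S P2=I P3=I  mem[L3]=30
5. P0: store L3 := 40  bus=[BusRdX]  L3: P0=M P1=I P2=I P3=I  mem[L3]=30
6. P3: load  L3  bus=[BusRd,Flush]  L3: P0=S P1=I P2=I P3=S  mem[L3]=40
7. P1: store L3 := 75  bus=[BusRdX]  L3: P0=I P1=M P2=I P3=I  mem[L3]=40
8. P0: store L1 := 38  bus=[BusRdX]  L1: P0=M P1=I P2=I P3=I  mem[L1]=60
9. P2: load  L3  bus=[BusRd,Flush]  L3: P0=I P1=S P2=S P3=I  mem[L3]=75
10. P0: load  L3  bus=[BusRd]  L3: P0=S P1=S P2=S P3=I  mem[L3]=75
11. P2: load  L3  bus=[-]  L3: P0=S P1=S P2=S P3=I  mem[L3]=75
12. P3: store L5 := 1  bus=[BusRdX]  L5: P0=I P1=I P2=I P3=M  mem[L5]=60
13. P2: load  L3  bus=[-]  L3: P0=S P1=S P2=S P3=I  mem[L3]=75
14. P3: store L5 := 74  bus=[-]  L5: P0=I P1=I P2=I P3=M  mem[L5]=60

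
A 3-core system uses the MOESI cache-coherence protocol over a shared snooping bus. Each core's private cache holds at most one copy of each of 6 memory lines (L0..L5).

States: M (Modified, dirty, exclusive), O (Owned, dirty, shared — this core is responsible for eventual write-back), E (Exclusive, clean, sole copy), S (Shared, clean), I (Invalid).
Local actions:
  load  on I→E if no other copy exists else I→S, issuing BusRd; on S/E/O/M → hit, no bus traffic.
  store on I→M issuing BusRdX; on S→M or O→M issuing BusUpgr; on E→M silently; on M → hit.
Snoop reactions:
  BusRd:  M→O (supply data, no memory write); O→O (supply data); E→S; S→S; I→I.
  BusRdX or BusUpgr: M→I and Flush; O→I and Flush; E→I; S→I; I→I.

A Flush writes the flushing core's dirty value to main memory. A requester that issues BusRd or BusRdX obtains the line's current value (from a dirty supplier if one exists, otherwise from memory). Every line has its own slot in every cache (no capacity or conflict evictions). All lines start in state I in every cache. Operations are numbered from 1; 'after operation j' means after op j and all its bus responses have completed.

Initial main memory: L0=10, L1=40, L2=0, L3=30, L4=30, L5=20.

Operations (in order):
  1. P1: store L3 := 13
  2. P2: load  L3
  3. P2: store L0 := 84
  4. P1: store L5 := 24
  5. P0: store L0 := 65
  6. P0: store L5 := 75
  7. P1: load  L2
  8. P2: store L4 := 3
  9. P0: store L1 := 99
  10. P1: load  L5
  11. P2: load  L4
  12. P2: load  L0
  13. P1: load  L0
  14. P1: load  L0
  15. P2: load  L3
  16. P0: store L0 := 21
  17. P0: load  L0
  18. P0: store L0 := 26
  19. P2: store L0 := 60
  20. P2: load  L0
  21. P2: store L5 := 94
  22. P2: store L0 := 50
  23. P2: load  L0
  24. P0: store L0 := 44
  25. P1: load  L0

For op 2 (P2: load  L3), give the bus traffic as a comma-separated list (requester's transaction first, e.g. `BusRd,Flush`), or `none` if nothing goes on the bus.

bus = BusRd

step 1: P1: store L3 := 13  ⟶  IMI  (L3)  txn=BusRdX  M[L3]=30
step 2: P2: load  L3  ⟶  IOS  (L3)  txn=BusRd  M[L3]=30
step 3: P2: store L0 := 84  ⟶  IIM  (L0)  txn=BusRdX  M[L0]=10
step 4: P1: store L5 := 24  ⟶  IMI  (L5)  txn=BusRdX  M[L5]=20
step 5: P0: store L0 := 65  ⟶  MII  (L0)  txn=BusRdX+Flush  M[L0]=84
step 6: P0: store L5 := 75  ⟶  MII  (L5)  txn=BusRdX+Flush  M[L5]=24
step 7: P1: load  L2  ⟶  IEI  (L2)  txn=BusRd  M[L2]=0
step 8: P2: store L4 := 3  ⟶  IIM  (L4)  txn=BusRdX  M[L4]=30
step 9: P0: store L1 := 99  ⟶  MII  (L1)  txn=BusRdX  M[L1]=40
step 10: P1: load  L5  ⟶  OSI  (L5)  txn=BusRd  M[L5]=24
step 11: P2: load  L4  ⟶  IIM  (L4)  txn=∅  M[L4]=30
step 12: P2: load  L0  ⟶  OIS  (L0)  txn=BusRd  M[L0]=84
step 13: P1: load  L0  ⟶  OSS  (L0)  txn=BusRd  M[L0]=84
step 14: P1: load  L0  ⟶  OSS  (L0)  txn=∅  M[L0]=84
step 15: P2: load  L3  ⟶  IOS  (L3)  txn=∅  M[L3]=30
step 16: P0: store L0 := 21  ⟶  MII  (L0)  txn=BusUpgr  M[L0]=84
step 17: P0: load  L0  ⟶  MII  (L0)  txn=∅  M[L0]=84
step 18: P0: store L0 := 26  ⟶  MII  (L0)  txn=∅  M[L0]=84
step 19: P2: store L0 := 60  ⟶  IIM  (L0)  txn=BusRdX+Flush  M[L0]=26
step 20: P2: load  L0  ⟶  IIM  (L0)  txn=∅  M[L0]=26
step 21: P2: store L5 := 94  ⟶  IIM  (L5)  txn=BusRdX+Flush  M[L5]=75
step 22: P2: store L0 := 50  ⟶  IIM  (L0)  txn=∅  M[L0]=26
step 23: P2: load  L0  ⟶  IIM  (L0)  txn=∅  M[L0]=26
step 24: P0: store L0 := 44  ⟶  MII  (L0)  txn=BusRdX+Flush  M[L0]=50
step 25: P1: load  L0  ⟶  OSI  (L0)  txn=BusRd  M[L0]=50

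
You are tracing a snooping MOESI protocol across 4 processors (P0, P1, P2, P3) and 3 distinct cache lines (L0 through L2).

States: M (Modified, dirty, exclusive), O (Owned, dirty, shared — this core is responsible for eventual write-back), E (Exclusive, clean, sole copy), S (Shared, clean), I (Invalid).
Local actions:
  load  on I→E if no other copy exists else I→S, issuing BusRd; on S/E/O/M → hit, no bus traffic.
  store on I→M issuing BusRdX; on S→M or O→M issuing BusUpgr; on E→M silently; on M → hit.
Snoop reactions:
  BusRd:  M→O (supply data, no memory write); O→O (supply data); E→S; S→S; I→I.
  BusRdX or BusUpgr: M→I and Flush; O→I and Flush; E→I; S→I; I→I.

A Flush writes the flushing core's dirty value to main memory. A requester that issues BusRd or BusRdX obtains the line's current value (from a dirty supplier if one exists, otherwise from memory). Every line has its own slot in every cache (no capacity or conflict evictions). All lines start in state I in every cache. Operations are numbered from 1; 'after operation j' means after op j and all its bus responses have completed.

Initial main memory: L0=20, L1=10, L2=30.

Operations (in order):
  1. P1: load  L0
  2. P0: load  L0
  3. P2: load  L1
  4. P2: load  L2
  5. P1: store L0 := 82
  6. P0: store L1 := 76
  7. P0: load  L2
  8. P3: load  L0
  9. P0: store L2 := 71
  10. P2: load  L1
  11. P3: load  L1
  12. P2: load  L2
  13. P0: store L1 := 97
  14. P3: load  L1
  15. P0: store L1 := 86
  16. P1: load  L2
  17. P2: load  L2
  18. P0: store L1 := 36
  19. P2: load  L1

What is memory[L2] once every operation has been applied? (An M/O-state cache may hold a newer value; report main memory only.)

memory[L2] = 30

step 1: P1: load  L0  ⟶  IEII  (L0)  txn=BusRd  M[L0]=20
step 2: P0: load  L0  ⟶  SSII  (L0)  txn=BusRd  M[L0]=20
step 3: P2: load  L1  ⟶  IIEI  (L1)  txn=BusRd  M[L1]=10
step 4: P2: load  L2  ⟶  IIEI  (L2)  txn=BusRd  M[L2]=30
step 5: P1: store L0 := 82  ⟶  IMII  (L0)  txn=BusUpgr  M[L0]=20
step 6: P0: store L1 := 76  ⟶  MIII  (L1)  txn=BusRdX  M[L1]=10
step 7: P0: load  L2  ⟶  SISI  (L2)  txn=BusRd  M[L2]=30
step 8: P3: load  L0  ⟶  IOIS  (L0)  txn=BusRd  M[L0]=20
step 9: P0: store L2 := 71  ⟶  MIII  (L2)  txn=BusUpgr  M[L2]=30
step 10: P2: load  L1  ⟶  OISI  (L1)  txn=BusRd  M[L1]=10
step 11: P3: load  L1  ⟶  OISS  (L1)  txn=BusRd  M[L1]=10
step 12: P2: load  L2  ⟶  OISI  (L2)  txn=BusRd  M[L2]=30
step 13: P0: store L1 := 97  ⟶  MIII  (L1)  txn=BusUpgr  M[L1]=10
step 14: P3: load  L1  ⟶  OIIS  (L1)  txn=BusRd  M[L1]=10
step 15: P0: store L1 := 86  ⟶  MIII  (L1)  txn=BusUpgr  M[L1]=10
step 16: P1: load  L2  ⟶  OSSI  (L2)  txn=BusRd  M[L2]=30
step 17: P2: load  L2  ⟶  OSSI  (L2)  txn=∅  M[L2]=30
step 18: P0: store L1 := 36  ⟶  MIII  (L1)  txn=∅  M[L1]=10
step 19: P2: load  L1  ⟶  OISI  (L1)  txn=BusRd  M[L1]=10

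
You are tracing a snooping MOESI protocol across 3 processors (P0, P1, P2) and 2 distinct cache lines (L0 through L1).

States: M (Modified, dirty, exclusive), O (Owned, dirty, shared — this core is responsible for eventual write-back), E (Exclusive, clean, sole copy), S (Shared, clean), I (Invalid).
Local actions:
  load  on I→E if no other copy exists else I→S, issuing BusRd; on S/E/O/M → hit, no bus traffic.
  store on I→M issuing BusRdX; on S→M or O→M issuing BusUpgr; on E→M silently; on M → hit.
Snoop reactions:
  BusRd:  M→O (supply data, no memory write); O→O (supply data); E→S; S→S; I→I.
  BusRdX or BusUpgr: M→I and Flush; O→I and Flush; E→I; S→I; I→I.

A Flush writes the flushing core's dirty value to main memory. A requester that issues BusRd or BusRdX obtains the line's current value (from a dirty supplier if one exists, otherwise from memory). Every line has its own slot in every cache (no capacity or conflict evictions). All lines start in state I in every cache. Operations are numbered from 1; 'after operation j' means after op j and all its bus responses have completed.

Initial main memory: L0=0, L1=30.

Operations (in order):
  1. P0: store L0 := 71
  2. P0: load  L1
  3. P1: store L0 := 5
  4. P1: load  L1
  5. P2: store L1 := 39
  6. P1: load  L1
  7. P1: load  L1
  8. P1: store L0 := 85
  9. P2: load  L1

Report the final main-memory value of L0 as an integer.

[1] P0: store L0 := 71 | P0:M(71), P1:I, P2:I | bus: BusRdX
[2] P0: load  L1 | P0:E(30), P1:I, P2:I | bus: BusRd
[3] P1: store L0 := 5 | P0:I, P1:M(5), P2:I | bus: BusRdX,Flush
[4] P1: load  L1 | P0:S(30), P1:S(30), P2:I | bus: BusRd
[5] P2: store L1 := 39 | P0:I, P1:I, P2:M(39) | bus: BusRdX
[6] P1: load  L1 | P0:I, P1:S(39), P2:O(39) | bus: BusRd
[7] P1: load  L1 | P0:I, P1:S(39), P2:O(39) | bus: none
[8] P1: store L0 := 85 | P0:I, P1:M(85), P2:I | bus: none
[9] P2: load  L1 | P0:I, P1:S(39), P2:O(39) | bus: none

memory[L0] = 71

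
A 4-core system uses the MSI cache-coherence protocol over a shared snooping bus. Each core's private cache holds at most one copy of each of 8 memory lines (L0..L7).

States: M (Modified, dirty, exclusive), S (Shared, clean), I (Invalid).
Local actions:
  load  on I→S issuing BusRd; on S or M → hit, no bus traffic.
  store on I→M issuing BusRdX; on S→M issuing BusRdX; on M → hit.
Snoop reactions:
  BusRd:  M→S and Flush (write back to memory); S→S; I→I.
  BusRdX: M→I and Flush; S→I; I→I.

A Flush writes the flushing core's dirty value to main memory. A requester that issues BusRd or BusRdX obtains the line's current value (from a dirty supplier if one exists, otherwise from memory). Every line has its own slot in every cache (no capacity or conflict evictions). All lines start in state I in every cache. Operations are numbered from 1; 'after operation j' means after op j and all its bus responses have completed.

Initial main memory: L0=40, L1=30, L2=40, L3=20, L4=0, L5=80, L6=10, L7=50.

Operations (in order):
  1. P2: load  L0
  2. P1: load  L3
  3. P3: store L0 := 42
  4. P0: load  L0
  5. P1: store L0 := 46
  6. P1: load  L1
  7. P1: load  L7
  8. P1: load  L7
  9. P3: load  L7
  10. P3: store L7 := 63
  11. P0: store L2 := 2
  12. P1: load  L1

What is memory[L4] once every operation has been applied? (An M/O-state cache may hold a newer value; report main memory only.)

  op1 P2: load  L0 → I/I/S/I on L0; bus BusRd; mem=40
  op2 P1: load  L3 → I/S/I/I on L3; bus BusRd; mem=20
  op3 P3: store L0 := 42 → I/I/I/M on L0; bus BusRdX; mem=40
  op4 P0: load  L0 → S/I/I/S on L0; bus BusRd Flush; mem=42
  op5 P1: store L0 := 46 → I/M/I/I on L0; bus BusRdX; mem=42
  op6 P1: load  L1 → I/S/I/I on L1; bus BusRd; mem=30
  op7 P1: load  L7 → I/S/I/I on L7; bus BusRd; mem=50
  op8 P1: load  L7 → I/S/I/I on L7; bus (none); mem=50
  op9 P3: load  L7 → I/S/I/S on L7; bus BusRd; mem=50
  op10 P3: store L7 := 63 → I/I/I/M on L7; bus BusRdX; mem=50
  op11 P0: store L2 := 2 → M/I/I/I on L2; bus BusRdX; mem=40
  op12 P1: load  L1 → I/S/I/I on L1; bus (none); mem=30

memory[L4] = 0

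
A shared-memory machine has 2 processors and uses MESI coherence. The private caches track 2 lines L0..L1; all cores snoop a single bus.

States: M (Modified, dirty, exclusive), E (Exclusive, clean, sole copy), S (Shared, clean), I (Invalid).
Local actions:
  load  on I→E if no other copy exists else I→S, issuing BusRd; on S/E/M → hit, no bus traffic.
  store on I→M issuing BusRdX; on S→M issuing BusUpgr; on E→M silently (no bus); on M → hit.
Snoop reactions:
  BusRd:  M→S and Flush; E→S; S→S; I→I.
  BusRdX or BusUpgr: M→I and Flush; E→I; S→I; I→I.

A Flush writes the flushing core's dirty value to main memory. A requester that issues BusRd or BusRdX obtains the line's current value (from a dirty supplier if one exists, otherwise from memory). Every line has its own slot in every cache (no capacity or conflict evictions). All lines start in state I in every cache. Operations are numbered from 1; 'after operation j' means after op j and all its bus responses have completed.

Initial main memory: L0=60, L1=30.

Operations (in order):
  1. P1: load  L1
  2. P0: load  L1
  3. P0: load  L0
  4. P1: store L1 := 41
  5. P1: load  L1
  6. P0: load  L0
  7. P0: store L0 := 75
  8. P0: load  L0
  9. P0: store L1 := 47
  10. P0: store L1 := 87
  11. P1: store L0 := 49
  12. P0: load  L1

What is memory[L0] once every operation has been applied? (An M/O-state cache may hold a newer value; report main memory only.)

[1] P1: load  L1 | P0:I, P1:E(30) | bus: BusRd
[2] P0: load  L1 | P0:S(30), P1:S(30) | bus: BusRd
[3] P0: load  L0 | P0:E(60), P1:I | bus: BusRd
[4] P1: store L1 := 41 | P0:I, P1:M(41) | bus: BusUpgr
[5] P1: load  L1 | P0:I, P1:M(41) | bus: none
[6] P0: load  L0 | P0:E(60), P1:I | bus: none
[7] P0: store L0 := 75 | P0:M(75), P1:I | bus: none
[8] P0: load  L0 | P0:M(75), P1:I | bus: none
[9] P0: store L1 := 47 | P0:M(47), P1:I | bus: BusRdX,Flush
[10] P0: store L1 := 87 | P0:M(87), P1:I | bus: none
[11] P1: store L0 := 49 | P0:I, P1:M(49) | bus: BusRdX,Flush
[12] P0: load  L1 | P0:M(87), P1:I | bus: none

memory[L0] = 75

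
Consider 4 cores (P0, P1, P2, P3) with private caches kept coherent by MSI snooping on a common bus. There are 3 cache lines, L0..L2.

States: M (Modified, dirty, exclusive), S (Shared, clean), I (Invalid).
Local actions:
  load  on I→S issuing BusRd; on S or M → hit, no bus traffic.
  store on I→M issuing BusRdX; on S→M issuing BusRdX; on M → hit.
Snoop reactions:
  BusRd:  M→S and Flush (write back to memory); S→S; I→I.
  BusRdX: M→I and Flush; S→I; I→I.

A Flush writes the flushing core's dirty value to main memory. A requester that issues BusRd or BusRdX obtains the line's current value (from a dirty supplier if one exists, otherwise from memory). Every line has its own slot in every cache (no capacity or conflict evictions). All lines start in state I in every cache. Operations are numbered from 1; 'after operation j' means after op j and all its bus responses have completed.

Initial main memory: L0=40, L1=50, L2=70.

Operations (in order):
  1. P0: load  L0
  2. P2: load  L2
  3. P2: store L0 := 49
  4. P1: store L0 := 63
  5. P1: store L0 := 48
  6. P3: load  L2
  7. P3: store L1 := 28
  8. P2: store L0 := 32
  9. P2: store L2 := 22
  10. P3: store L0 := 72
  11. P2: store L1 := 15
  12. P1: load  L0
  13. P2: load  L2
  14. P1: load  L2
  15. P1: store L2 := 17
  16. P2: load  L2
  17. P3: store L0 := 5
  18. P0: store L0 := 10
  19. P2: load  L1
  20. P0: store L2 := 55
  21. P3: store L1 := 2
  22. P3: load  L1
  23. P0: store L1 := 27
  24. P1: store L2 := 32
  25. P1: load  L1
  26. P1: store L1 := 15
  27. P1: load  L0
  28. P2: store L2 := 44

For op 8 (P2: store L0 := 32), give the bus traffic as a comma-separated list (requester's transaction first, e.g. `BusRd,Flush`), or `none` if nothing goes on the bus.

bus = BusRdX,Flush

1. P0: load  L0  bus=[BusRd]  L0: P0=S P1=I P2=I P3=I  mem[L0]=40
2. P2: load  L2  bus=[BusRd]  L2: P0=I P1=I P2=S P3=I  mem[L2]=70
3. P2: store L0 := 49  bus=[BusRdX]  L0: P0=I P1=I P2=M P3=I  mem[L0]=40
4. P1: store L0 := 63  bus=[BusRdX,Flush]  L0: P0=I P1=M P2=I P3=I  mem[L0]=49
5. P1: store L0 := 48  bus=[-]  L0: P0=I P1=M P2=I P3=I  mem[L0]=49
6. P3: load  L2  bus=[BusRd]  L2: P0=I P1=I P2=S P3=S  mem[L2]=70
7. P3: store L1 := 28  bus=[BusRdX]  L1: P0=I P1=I P2=I P3=M  mem[L1]=50
8. P2: store L0 := 32  bus=[BusRdX,Flush]  L0: P0=I P1=I P2=M P3=I  mem[L0]=48
9. P2: store L2 := 22  bus=[BusRdX]  L2: P0=I P1=I P2=M P3=I  mem[L2]=70
10. P3: store L0 := 72  bus=[BusRdX,Flush]  L0: P0=I P1=I P2=I P3=M  mem[L0]=32
11. P2: store L1 := 15  bus=[BusRdX,Flush]  L1: P0=I P1=I P2=M P3=I  mem[L1]=28
12. P1: load  L0  bus=[BusRd,Flush]  L0: P0=I P1=S P2=I P3=S  mem[L0]=72
13. P2: load  L2  bus=[-]  L2: P0=I P1=I P2=M P3=I  mem[L2]=70
14. P1: load  L2  bus=[BusRd,Flush]  L2: P0=I P1=S P2=S P3=I  mem[L2]=22
15. P1: store L2 := 17  bus=[BusRdX]  L2: P0=I P1=M P2=I P3=I  mem[L2]=22
16. P2: load  L2  bus=[BusRd,Flush]  L2: P0=I P1=S P2=S P3=I  mem[L2]=17
17. P3: store L0 := 5  bus=[BusRdX]  L0: P0=I P1=I P2=I P3=M  mem[L0]=72
18. P0: store L0 := 10  bus=[BusRdX,Flush]  L0: P0=M P1=I P2=I P3=I  mem[L0]=5
19. P2: load  L1  bus=[-]  L1: P0=I P1=I P2=M P3=I  mem[L1]=28
20. P0: store L2 := 55  bus=[BusRdX]  L2: P0=M P1=I P2=I P3=I  mem[L2]=17
21. P3: store L1 := 2  bus=[BusRdX,Flush]  L1: P0=I P1=I P2=I P3=M  mem[L1]=15
22. P3: load  L1  bus=[-]  L1: P0=I P1=I P2=I P3=M  mem[L1]=15
23. P0: store L1 := 27  bus=[BusRdX,Flush]  L1: P0=M P1=I P2=I P3=I  mem[L1]=2
24. P1: store L2 := 32  bus=[BusRdX,Flush]  L2: P0=I P1=M P2=I P3=I  mem[L2]=55
25. P1: load  L1  bus=[BusRd,Flush]  L1: P0=S P1=S P2=I P3=I  mem[L1]=27
26. P1: store L1 := 15  bus=[BusRdX]  L1: P0=I P1=M P2=I P3=I  mem[L1]=27
27. P1: load  L0  bus=[BusRd,Flush]  L0: P0=S P1=S P2=I P3=I  mem[L0]=10
28. P2: store L2 := 44  bus=[BusRdX,Flush]  L2: P0=I P1=I P2=M P3=I  mem[L2]=32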